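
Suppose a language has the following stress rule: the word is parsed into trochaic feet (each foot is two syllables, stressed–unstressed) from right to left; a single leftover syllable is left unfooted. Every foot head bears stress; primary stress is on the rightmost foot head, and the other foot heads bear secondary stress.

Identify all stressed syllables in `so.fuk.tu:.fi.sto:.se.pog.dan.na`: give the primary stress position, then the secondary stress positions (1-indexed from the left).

Parse right to left into trochaic (ˈσσ) feet: so (ˈfuk.tu:) (ˈfi.sto:) (ˈse.pog) (ˈdan.na). Syllable 1 is left unfooted.
Foot heads (stressed positions): 2, 4, 6, 8.
End Rule Rightmost: primary stress on the rightmost head = syllable 8.
Secondary stress on 2, 4, 6: so.ˌfuk.tu:.ˌfi.sto:.ˌse.pog.ˈdan.na.

primary 8, secondary 2, 4, 6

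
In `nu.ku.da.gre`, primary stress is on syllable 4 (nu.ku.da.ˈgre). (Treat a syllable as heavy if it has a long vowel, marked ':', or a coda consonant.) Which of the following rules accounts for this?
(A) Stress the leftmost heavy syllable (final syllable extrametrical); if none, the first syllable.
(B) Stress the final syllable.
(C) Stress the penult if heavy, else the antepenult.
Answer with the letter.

Rule A → syllable 1 (observed: 4).
Rule B → syllable 4 ✓.
Rule C → syllable 2 (observed: 4).

B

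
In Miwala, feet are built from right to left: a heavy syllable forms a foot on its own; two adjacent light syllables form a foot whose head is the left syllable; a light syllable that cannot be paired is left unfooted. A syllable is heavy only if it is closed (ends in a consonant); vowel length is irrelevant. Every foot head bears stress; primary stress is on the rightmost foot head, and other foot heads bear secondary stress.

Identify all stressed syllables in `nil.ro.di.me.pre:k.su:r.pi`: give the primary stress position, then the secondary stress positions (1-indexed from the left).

Weights: 1 nil H, 2 ro L, 3 di L, 4 me L, 5 pre:k H, 6 su:r H, 7 pi L.
Parse right to left (heavy = foot alone; LL = one foot; stranded L unfooted): (ˈnil) ro (ˈdi.me) (ˈpre:k) (ˈsu:r) pi.
Foot heads: 1, 3, 5, 6.
Primary stress on the rightmost head = syllable 6.
Secondary stress on 1, 3, 5: ˌnil.ro.ˌdi.me.ˌpre:k.ˈsu:r.pi.

primary 6, secondary 1, 3, 5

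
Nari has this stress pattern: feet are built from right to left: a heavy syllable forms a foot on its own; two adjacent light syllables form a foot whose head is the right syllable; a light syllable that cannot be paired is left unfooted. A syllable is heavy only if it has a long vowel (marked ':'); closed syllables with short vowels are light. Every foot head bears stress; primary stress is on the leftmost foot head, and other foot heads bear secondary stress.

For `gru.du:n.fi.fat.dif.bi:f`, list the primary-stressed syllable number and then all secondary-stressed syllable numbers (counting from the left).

Weights: 1 gru L, 2 du:n H, 3 fi L, 4 fat L, 5 dif L, 6 bi:f H.
Parse right to left (heavy = foot alone; LL = one foot; stranded L unfooted): gru (ˈdu:n) fi (fat.ˈdif) (ˈbi:f).
Foot heads: 2, 5, 6.
Primary stress on the leftmost head = syllable 2.
Secondary stress on 5, 6: gru.ˈdu:n.fi.fat.ˌdif.ˌbi:f.

primary 2, secondary 5, 6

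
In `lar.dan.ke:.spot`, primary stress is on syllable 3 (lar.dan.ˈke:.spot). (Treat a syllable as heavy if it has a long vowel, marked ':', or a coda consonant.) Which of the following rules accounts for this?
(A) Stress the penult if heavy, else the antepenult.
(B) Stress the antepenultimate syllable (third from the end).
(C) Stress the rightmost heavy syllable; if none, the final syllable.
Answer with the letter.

Rule A → syllable 3 ✓.
Rule B → syllable 2 (observed: 3).
Rule C → syllable 4 (observed: 3).

A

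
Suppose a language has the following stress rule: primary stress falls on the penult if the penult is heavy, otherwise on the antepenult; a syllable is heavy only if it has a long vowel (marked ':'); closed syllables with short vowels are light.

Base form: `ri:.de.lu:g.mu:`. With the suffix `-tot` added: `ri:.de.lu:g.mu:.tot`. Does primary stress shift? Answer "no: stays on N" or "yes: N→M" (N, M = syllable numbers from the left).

Base `ri:.de.lu:g.mu:` (4 syllables):
  Weights: 2 de L, 3 lu:g H, 4 mu: H.
  The penult (syllable 3, lu:g) is heavy, so it takes stress.
  → primary stress on syllable 3.
Suffixed `ri:.de.lu:g.mu:.tot` (5 syllables):
  Weights: 3 lu:g H, 4 mu: H, 5 tot L.
  The penult (syllable 4, mu:) is heavy, so it takes stress.
  → primary stress on syllable 4.

yes: 3→4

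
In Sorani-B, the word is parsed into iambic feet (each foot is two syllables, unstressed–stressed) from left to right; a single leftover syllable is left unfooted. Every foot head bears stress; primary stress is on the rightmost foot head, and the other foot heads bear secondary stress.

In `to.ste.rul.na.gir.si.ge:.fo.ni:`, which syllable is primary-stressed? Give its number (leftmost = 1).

Parse left to right into iambic (σˈσ) feet: (to.ˈste) (rul.ˈna) (gir.ˈsi) (ge:.ˈfo) ni:. Syllable 9 is left unfooted.
Foot heads (stressed positions): 2, 4, 6, 8.
End Rule Rightmost: primary stress on the rightmost head = syllable 8.
Primary stress: syllable 8 → to.ste.rul.na.gir.si.ge:.ˈfo.ni:.

8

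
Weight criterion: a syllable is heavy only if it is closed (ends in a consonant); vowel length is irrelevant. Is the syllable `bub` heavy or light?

`bub`: short vowel, closed (coda /b/). Closed (coda /b/) → heavy.

heavy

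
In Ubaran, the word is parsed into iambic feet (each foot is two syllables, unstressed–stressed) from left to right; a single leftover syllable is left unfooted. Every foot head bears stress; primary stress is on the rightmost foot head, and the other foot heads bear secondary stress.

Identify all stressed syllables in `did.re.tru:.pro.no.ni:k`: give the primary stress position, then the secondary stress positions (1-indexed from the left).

Parse left to right into iambic (σˈσ) feet: (did.ˈre) (tru:.ˈpro) (no.ˈni:k).
Foot heads (stressed positions): 2, 4, 6.
End Rule Rightmost: primary stress on the rightmost head = syllable 6.
Secondary stress on 2, 4: did.ˌre.tru:.ˌpro.no.ˈni:k.

primary 6, secondary 2, 4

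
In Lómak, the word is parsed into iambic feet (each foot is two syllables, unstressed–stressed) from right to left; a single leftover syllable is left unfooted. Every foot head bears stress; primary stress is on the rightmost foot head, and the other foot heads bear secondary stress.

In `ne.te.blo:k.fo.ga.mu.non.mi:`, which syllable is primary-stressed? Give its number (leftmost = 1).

8

Parse right to left into iambic (σˈσ) feet: (ne.ˈte) (blo:k.ˈfo) (ga.ˈmu) (non.ˈmi:).
Foot heads (stressed positions): 2, 4, 6, 8.
End Rule Rightmost: primary stress on the rightmost head = syllable 8.
Primary stress: syllable 8 → ne.te.blo:k.fo.ga.mu.non.ˈmi:.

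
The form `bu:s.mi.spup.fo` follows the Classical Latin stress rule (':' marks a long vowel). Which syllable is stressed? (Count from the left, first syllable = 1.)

Classical Latin: stress the penult if heavy (long vowel or closed), else the antepenult.
Weights: 2 mi L, 3 spup H, 4 fo L.
The penult (syllable 3, spup) is heavy, so it takes stress.
Stress on syllable 3: bu:s.mi.ˈspup.fo.

3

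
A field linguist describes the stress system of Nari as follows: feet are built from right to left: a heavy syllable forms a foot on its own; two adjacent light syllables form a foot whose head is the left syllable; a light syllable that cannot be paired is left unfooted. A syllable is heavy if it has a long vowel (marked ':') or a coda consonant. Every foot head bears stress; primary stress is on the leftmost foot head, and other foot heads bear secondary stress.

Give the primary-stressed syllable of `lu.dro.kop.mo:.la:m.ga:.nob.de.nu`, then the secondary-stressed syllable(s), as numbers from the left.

primary 1, secondary 3, 4, 5, 6, 7, 8

Weights: 1 lu L, 2 dro L, 3 kop H, 4 mo: H, 5 la:m H, 6 ga: H, 7 nob H, 8 de L, 9 nu L.
Parse right to left (heavy = foot alone; LL = one foot; stranded L unfooted): (ˈlu.dro) (ˈkop) (ˈmo:) (ˈla:m) (ˈga:) (ˈnob) (ˈde.nu).
Foot heads: 1, 3, 4, 5, 6, 7, 8.
Primary stress on the leftmost head = syllable 1.
Secondary stress on 3, 4, 5, 6, 7, 8: ˈlu.dro.ˌkop.ˌmo:.ˌla:m.ˌga:.ˌnob.ˌde.nu.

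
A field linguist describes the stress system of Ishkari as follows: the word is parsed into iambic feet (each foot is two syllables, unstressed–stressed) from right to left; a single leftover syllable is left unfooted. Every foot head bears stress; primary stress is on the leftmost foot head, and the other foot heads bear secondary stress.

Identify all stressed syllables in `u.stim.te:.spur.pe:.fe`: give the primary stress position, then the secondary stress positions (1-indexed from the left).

primary 2, secondary 4, 6

Parse right to left into iambic (σˈσ) feet: (u.ˈstim) (te:.ˈspur) (pe:.ˈfe).
Foot heads (stressed positions): 2, 4, 6.
End Rule Leftmost: primary stress on the leftmost head = syllable 2.
Secondary stress on 4, 6: u.ˈstim.te:.ˌspur.pe:.ˌfe.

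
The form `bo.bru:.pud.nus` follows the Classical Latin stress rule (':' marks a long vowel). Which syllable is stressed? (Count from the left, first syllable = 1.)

3

Classical Latin: stress the penult if heavy (long vowel or closed), else the antepenult.
Weights: 2 bru: H, 3 pud H, 4 nus H.
The penult (syllable 3, pud) is heavy, so it takes stress.
Stress on syllable 3: bo.bru:.ˈpud.nus.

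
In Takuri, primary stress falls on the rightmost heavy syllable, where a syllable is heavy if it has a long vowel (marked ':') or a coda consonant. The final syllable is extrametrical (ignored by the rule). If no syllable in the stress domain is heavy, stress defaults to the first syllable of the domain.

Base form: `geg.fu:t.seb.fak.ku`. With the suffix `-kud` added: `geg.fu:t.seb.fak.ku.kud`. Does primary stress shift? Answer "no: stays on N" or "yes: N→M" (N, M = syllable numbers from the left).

no: stays on 4

Base `geg.fu:t.seb.fak.ku` (5 syllables):
  The final syllable (5, ku) is extrametrical; the stress domain is syllables 1–4.
  Weights: 1 geg H, 2 fu:t H, 3 seb H, 4 fak H.
  Heavy syllables in the domain: 1, 2, 3, 4. The rightmost is syllable 4 (fak).
  → primary stress on syllable 4.
Suffixed `geg.fu:t.seb.fak.ku.kud` (6 syllables):
  The final syllable (6, kud) is extrametrical; the stress domain is syllables 1–5.
  Weights: 1 geg H, 2 fu:t H, 3 seb H, 4 fak H, 5 ku L.
  Heavy syllables in the domain: 1, 2, 3, 4. The rightmost is syllable 4 (fak).
  → primary stress on syllable 4.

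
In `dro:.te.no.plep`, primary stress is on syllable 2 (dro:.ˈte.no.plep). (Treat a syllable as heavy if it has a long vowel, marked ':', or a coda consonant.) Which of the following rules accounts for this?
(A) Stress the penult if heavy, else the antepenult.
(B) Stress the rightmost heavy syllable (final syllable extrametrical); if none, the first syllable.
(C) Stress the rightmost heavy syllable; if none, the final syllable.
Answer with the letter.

A

Rule A → syllable 2 ✓.
Rule B → syllable 1 (observed: 2).
Rule C → syllable 4 (observed: 2).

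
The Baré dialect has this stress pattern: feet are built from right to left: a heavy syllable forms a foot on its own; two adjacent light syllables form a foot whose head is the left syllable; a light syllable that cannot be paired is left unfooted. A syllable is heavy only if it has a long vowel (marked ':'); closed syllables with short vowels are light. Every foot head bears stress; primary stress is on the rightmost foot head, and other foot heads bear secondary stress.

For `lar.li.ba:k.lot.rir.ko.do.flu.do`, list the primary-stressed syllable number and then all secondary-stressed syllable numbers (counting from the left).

Weights: 1 lar L, 2 li L, 3 ba:k H, 4 lot L, 5 rir L, 6 ko L, 7 do L, 8 flu L, 9 do L.
Parse right to left (heavy = foot alone; LL = one foot; stranded L unfooted): (ˈlar.li) (ˈba:k) (ˈlot.rir) (ˈko.do) (ˈflu.do).
Foot heads: 1, 3, 4, 6, 8.
Primary stress on the rightmost head = syllable 8.
Secondary stress on 1, 3, 4, 6: ˌlar.li.ˌba:k.ˌlot.rir.ˌko.do.ˈflu.do.

primary 8, secondary 1, 3, 4, 6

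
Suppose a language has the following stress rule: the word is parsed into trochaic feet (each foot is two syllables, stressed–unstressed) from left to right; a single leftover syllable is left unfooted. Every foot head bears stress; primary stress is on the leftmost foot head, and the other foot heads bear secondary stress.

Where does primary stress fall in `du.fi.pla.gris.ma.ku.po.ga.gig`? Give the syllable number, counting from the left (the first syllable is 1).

1

Parse left to right into trochaic (ˈσσ) feet: (ˈdu.fi) (ˈpla.gris) (ˈma.ku) (ˈpo.ga) gig. Syllable 9 is left unfooted.
Foot heads (stressed positions): 1, 3, 5, 7.
End Rule Leftmost: primary stress on the leftmost head = syllable 1.
Primary stress: syllable 1 → ˈdu.fi.pla.gris.ma.ku.po.ga.gig.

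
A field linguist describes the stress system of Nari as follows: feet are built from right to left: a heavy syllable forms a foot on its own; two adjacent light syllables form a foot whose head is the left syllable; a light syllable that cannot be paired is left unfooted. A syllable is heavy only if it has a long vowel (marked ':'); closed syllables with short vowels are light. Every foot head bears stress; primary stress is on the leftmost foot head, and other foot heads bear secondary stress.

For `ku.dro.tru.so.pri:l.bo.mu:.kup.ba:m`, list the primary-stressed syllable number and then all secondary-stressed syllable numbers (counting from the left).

Weights: 1 ku L, 2 dro L, 3 tru L, 4 so L, 5 pri:l H, 6 bo L, 7 mu: H, 8 kup L, 9 ba:m H.
Parse right to left (heavy = foot alone; LL = one foot; stranded L unfooted): (ˈku.dro) (ˈtru.so) (ˈpri:l) bo (ˈmu:) kup (ˈba:m).
Foot heads: 1, 3, 5, 7, 9.
Primary stress on the leftmost head = syllable 1.
Secondary stress on 3, 5, 7, 9: ˈku.dro.ˌtru.so.ˌpri:l.bo.ˌmu:.kup.ˌba:m.

primary 1, secondary 3, 5, 7, 9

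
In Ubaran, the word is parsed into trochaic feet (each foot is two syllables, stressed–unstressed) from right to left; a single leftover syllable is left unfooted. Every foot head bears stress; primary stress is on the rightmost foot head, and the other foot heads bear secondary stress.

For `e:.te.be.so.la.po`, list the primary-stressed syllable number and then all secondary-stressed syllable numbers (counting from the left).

primary 5, secondary 1, 3

Parse right to left into trochaic (ˈσσ) feet: (ˈe:.te) (ˈbe.so) (ˈla.po).
Foot heads (stressed positions): 1, 3, 5.
End Rule Rightmost: primary stress on the rightmost head = syllable 5.
Secondary stress on 1, 3: ˌe:.te.ˌbe.so.ˈla.po.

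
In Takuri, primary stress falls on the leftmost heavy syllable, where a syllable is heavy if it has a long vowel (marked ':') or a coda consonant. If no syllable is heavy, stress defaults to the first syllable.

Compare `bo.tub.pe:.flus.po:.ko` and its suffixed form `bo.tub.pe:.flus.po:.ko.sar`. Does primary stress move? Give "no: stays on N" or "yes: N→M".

Base `bo.tub.pe:.flus.po:.ko` (6 syllables):
  Weights: 1 bo L, 2 tub H, 3 pe: H, 4 flus H, 5 po: H, 6 ko L.
  Heavy syllables in the domain: 2, 3, 4, 5. The leftmost is syllable 2 (tub).
  → primary stress on syllable 2.
Suffixed `bo.tub.pe:.flus.po:.ko.sar` (7 syllables):
  Weights: 1 bo L, 2 tub H, 3 pe: H, 4 flus H, 5 po: H, 6 ko L, 7 sar H.
  Heavy syllables in the domain: 2, 3, 4, 5, 7. The leftmost is syllable 2 (tub).
  → primary stress on syllable 2.

no: stays on 2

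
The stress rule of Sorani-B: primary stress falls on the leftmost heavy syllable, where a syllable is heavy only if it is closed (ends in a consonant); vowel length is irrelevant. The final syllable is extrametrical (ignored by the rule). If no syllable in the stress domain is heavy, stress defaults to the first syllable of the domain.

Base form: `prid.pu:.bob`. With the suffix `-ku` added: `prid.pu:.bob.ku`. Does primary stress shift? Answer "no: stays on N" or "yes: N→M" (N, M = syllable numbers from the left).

no: stays on 1

Base `prid.pu:.bob` (3 syllables):
  The final syllable (3, bob) is extrametrical; the stress domain is syllables 1–2.
  Weights: 1 prid H, 2 pu: L.
  Heavy syllables in the domain: 1. The leftmost is syllable 1 (prid).
  → primary stress on syllable 1.
Suffixed `prid.pu:.bob.ku` (4 syllables):
  The final syllable (4, ku) is extrametrical; the stress domain is syllables 1–3.
  Weights: 1 prid H, 2 pu: L, 3 bob H.
  Heavy syllables in the domain: 1, 3. The leftmost is syllable 1 (prid).
  → primary stress on syllable 1.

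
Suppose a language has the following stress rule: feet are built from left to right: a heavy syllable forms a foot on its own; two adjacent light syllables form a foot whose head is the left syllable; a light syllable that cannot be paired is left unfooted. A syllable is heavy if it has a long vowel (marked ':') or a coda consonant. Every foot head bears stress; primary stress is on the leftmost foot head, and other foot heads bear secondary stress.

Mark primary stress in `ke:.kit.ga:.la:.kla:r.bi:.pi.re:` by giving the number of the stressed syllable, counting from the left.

1

Weights: 1 ke: H, 2 kit H, 3 ga: H, 4 la: H, 5 kla:r H, 6 bi: H, 7 pi L, 8 re: H.
Parse left to right (heavy = foot alone; LL = one foot; stranded L unfooted): (ˈke:) (ˈkit) (ˈga:) (ˈla:) (ˈkla:r) (ˈbi:) pi (ˈre:).
Foot heads: 1, 2, 3, 4, 5, 6, 8.
Primary stress on the leftmost head = syllable 1.
Primary stress: syllable 1 → ˈke:.kit.ga:.la:.kla:r.bi:.pi.re:.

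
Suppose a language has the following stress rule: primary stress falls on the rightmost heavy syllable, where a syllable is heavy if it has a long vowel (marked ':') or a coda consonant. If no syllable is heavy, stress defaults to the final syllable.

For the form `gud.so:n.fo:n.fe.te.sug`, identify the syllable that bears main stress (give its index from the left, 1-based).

Weights: 1 gud H, 2 so:n H, 3 fo:n H, 4 fe L, 5 te L, 6 sug H.
Heavy syllables in the domain: 1, 2, 3, 6. The rightmost is syllable 6 (sug).
Primary stress: syllable 6 → gud.so:n.fo:n.fe.te.ˈsug.

6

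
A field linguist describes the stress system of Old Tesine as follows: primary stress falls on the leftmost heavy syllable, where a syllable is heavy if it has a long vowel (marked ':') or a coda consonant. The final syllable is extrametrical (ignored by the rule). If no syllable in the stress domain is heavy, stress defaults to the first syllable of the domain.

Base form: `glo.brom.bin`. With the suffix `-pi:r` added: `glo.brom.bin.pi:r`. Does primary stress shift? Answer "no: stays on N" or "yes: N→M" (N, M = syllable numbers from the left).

Base `glo.brom.bin` (3 syllables):
  The final syllable (3, bin) is extrametrical; the stress domain is syllables 1–2.
  Weights: 1 glo L, 2 brom H.
  Heavy syllables in the domain: 2. The leftmost is syllable 2 (brom).
  → primary stress on syllable 2.
Suffixed `glo.brom.bin.pi:r` (4 syllables):
  The final syllable (4, pi:r) is extrametrical; the stress domain is syllables 1–3.
  Weights: 1 glo L, 2 brom H, 3 bin H.
  Heavy syllables in the domain: 2, 3. The leftmost is syllable 2 (brom).
  → primary stress on syllable 2.

no: stays on 2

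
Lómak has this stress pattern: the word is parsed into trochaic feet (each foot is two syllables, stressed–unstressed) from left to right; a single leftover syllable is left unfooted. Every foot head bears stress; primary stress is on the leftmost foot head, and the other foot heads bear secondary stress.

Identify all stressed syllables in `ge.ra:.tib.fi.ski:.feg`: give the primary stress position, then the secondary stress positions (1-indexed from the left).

Parse left to right into trochaic (ˈσσ) feet: (ˈge.ra:) (ˈtib.fi) (ˈski:.feg).
Foot heads (stressed positions): 1, 3, 5.
End Rule Leftmost: primary stress on the leftmost head = syllable 1.
Secondary stress on 3, 5: ˈge.ra:.ˌtib.fi.ˌski:.feg.

primary 1, secondary 3, 5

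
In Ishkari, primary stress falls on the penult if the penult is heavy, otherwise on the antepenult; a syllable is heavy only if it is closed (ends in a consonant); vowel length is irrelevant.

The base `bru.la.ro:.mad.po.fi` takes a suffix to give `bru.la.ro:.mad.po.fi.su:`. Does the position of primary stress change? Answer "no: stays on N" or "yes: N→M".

yes: 4→5

Base `bru.la.ro:.mad.po.fi` (6 syllables):
  Weights: 4 mad H, 5 po L, 6 fi L.
  The penult (syllable 5, po) is light, so stress falls on the antepenult (syllable 4, mad).
  → primary stress on syllable 4.
Suffixed `bru.la.ro:.mad.po.fi.su:` (7 syllables):
  Weights: 5 po L, 6 fi L, 7 su: L.
  The penult (syllable 6, fi) is light, so stress falls on the antepenult (syllable 5, po).
  → primary stress on syllable 5.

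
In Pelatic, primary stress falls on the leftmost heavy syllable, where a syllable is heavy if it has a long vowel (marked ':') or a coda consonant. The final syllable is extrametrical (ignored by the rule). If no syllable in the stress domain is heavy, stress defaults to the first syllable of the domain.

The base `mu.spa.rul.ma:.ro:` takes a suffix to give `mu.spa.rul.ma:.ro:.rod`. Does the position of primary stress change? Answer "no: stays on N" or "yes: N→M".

no: stays on 3

Base `mu.spa.rul.ma:.ro:` (5 syllables):
  The final syllable (5, ro:) is extrametrical; the stress domain is syllables 1–4.
  Weights: 1 mu L, 2 spa L, 3 rul H, 4 ma: H.
  Heavy syllables in the domain: 3, 4. The leftmost is syllable 3 (rul).
  → primary stress on syllable 3.
Suffixed `mu.spa.rul.ma:.ro:.rod` (6 syllables):
  The final syllable (6, rod) is extrametrical; the stress domain is syllables 1–5.
  Weights: 1 mu L, 2 spa L, 3 rul H, 4 ma: H, 5 ro: H.
  Heavy syllables in the domain: 3, 4, 5. The leftmost is syllable 3 (rul).
  → primary stress on syllable 3.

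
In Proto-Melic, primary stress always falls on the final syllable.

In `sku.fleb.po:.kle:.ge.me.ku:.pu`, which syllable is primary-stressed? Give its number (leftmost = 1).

8

The word has 8 syllables; the final syllable is syllable 8 (pu).
Primary stress: syllable 8 → sku.fleb.po:.kle:.ge.me.ku:.ˈpu.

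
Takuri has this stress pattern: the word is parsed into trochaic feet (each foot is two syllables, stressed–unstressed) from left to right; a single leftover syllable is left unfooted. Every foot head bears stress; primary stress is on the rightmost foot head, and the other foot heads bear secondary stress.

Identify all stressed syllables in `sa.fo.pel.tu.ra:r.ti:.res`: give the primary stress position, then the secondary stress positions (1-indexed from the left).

Parse left to right into trochaic (ˈσσ) feet: (ˈsa.fo) (ˈpel.tu) (ˈra:r.ti:) res. Syllable 7 is left unfooted.
Foot heads (stressed positions): 1, 3, 5.
End Rule Rightmost: primary stress on the rightmost head = syllable 5.
Secondary stress on 1, 3: ˌsa.fo.ˌpel.tu.ˈra:r.ti:.res.

primary 5, secondary 1, 3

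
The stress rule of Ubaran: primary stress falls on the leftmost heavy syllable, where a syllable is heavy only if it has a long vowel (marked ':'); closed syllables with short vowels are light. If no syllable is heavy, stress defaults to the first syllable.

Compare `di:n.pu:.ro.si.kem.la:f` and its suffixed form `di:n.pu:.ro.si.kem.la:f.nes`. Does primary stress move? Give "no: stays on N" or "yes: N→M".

no: stays on 1

Base `di:n.pu:.ro.si.kem.la:f` (6 syllables):
  Weights: 1 di:n H, 2 pu: H, 3 ro L, 4 si L, 5 kem L, 6 la:f H.
  Heavy syllables in the domain: 1, 2, 6. The leftmost is syllable 1 (di:n).
  → primary stress on syllable 1.
Suffixed `di:n.pu:.ro.si.kem.la:f.nes` (7 syllables):
  Weights: 1 di:n H, 2 pu: H, 3 ro L, 4 si L, 5 kem L, 6 la:f H, 7 nes L.
  Heavy syllables in the domain: 1, 2, 6. The leftmost is syllable 1 (di:n).
  → primary stress on syllable 1.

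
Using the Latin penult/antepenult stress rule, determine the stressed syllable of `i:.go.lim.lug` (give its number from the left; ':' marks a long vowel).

3

Classical Latin: stress the penult if heavy (long vowel or closed), else the antepenult.
Weights: 2 go L, 3 lim H, 4 lug H.
The penult (syllable 3, lim) is heavy, so it takes stress.
Stress on syllable 3: i:.go.ˈlim.lug.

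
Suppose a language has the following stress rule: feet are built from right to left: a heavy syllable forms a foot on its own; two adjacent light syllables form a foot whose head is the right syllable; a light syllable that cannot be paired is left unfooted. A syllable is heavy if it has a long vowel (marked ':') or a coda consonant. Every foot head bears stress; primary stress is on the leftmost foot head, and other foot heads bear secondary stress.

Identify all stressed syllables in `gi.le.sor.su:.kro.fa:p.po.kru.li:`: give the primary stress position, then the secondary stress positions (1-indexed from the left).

primary 2, secondary 3, 4, 6, 8, 9

Weights: 1 gi L, 2 le L, 3 sor H, 4 su: H, 5 kro L, 6 fa:p H, 7 po L, 8 kru L, 9 li: H.
Parse right to left (heavy = foot alone; LL = one foot; stranded L unfooted): (gi.ˈle) (ˈsor) (ˈsu:) kro (ˈfa:p) (po.ˈkru) (ˈli:).
Foot heads: 2, 3, 4, 6, 8, 9.
Primary stress on the leftmost head = syllable 2.
Secondary stress on 3, 4, 6, 8, 9: gi.ˈle.ˌsor.ˌsu:.kro.ˌfa:p.po.ˌkru.ˌli:.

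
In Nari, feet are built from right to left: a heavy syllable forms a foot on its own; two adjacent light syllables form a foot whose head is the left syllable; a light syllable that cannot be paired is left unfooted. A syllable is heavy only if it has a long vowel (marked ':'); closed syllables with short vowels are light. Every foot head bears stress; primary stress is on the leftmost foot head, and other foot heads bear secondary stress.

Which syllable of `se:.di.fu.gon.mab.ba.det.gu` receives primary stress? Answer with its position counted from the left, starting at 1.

Weights: 1 se: H, 2 di L, 3 fu L, 4 gon L, 5 mab L, 6 ba L, 7 det L, 8 gu L.
Parse right to left (heavy = foot alone; LL = one foot; stranded L unfooted): (ˈse:) di (ˈfu.gon) (ˈmab.ba) (ˈdet.gu).
Foot heads: 1, 3, 5, 7.
Primary stress on the leftmost head = syllable 1.
Primary stress: syllable 1 → ˈse:.di.fu.gon.mab.ba.det.gu.

1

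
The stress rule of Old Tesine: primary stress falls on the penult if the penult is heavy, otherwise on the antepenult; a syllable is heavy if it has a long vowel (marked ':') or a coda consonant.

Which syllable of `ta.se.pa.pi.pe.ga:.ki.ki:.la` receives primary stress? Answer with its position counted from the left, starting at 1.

8

Weights: 7 ki L, 8 ki: H, 9 la L.
The penult (syllable 8, ki:) is heavy, so it takes stress.
Primary stress: syllable 8 → ta.se.pa.pi.pe.ga:.ki.ˈki:.la.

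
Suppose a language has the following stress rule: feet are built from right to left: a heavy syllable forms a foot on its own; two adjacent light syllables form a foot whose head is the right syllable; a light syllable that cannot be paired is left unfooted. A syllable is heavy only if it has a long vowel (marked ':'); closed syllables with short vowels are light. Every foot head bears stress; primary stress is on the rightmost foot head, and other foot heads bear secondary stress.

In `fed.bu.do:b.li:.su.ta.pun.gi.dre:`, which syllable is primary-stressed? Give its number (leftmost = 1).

9

Weights: 1 fed L, 2 bu L, 3 do:b H, 4 li: H, 5 su L, 6 ta L, 7 pun L, 8 gi L, 9 dre: H.
Parse right to left (heavy = foot alone; LL = one foot; stranded L unfooted): (fed.ˈbu) (ˈdo:b) (ˈli:) (su.ˈta) (pun.ˈgi) (ˈdre:).
Foot heads: 2, 3, 4, 6, 8, 9.
Primary stress on the rightmost head = syllable 9.
Primary stress: syllable 9 → fed.bu.do:b.li:.su.ta.pun.gi.ˈdre:.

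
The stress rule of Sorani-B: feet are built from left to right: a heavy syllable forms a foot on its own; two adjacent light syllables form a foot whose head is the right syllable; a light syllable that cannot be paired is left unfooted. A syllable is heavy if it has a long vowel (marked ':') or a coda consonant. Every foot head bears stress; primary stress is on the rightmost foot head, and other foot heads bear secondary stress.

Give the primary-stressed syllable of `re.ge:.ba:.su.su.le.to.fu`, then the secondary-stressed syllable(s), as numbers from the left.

primary 7, secondary 2, 3, 5

Weights: 1 re L, 2 ge: H, 3 ba: H, 4 su L, 5 su L, 6 le L, 7 to L, 8 fu L.
Parse left to right (heavy = foot alone; LL = one foot; stranded L unfooted): re (ˈge:) (ˈba:) (su.ˈsu) (le.ˈto) fu.
Foot heads: 2, 3, 5, 7.
Primary stress on the rightmost head = syllable 7.
Secondary stress on 2, 3, 5: re.ˌge:.ˌba:.su.ˌsu.le.ˈto.fu.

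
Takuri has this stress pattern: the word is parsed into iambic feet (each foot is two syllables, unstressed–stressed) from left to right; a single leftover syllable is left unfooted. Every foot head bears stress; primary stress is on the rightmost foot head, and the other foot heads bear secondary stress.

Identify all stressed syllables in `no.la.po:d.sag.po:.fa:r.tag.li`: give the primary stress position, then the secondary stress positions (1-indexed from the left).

Parse left to right into iambic (σˈσ) feet: (no.ˈla) (po:d.ˈsag) (po:.ˈfa:r) (tag.ˈli).
Foot heads (stressed positions): 2, 4, 6, 8.
End Rule Rightmost: primary stress on the rightmost head = syllable 8.
Secondary stress on 2, 4, 6: no.ˌla.po:d.ˌsag.po:.ˌfa:r.tag.ˈli.

primary 8, secondary 2, 4, 6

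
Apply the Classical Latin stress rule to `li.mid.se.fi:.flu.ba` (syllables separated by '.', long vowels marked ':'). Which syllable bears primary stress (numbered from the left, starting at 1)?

4

Classical Latin: stress the penult if heavy (long vowel or closed), else the antepenult.
Weights: 4 fi: H, 5 flu L, 6 ba L.
The penult (syllable 5, flu) is light, so stress falls on the antepenult (syllable 4, fi:).
Stress on syllable 4: li.mid.se.ˈfi:.flu.ba.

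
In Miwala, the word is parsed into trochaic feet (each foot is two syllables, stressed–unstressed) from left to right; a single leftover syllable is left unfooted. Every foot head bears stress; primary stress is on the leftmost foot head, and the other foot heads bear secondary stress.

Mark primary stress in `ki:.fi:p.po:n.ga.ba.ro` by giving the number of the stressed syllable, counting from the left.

Parse left to right into trochaic (ˈσσ) feet: (ˈki:.fi:p) (ˈpo:n.ga) (ˈba.ro).
Foot heads (stressed positions): 1, 3, 5.
End Rule Leftmost: primary stress on the leftmost head = syllable 1.
Primary stress: syllable 1 → ˈki:.fi:p.po:n.ga.ba.ro.

1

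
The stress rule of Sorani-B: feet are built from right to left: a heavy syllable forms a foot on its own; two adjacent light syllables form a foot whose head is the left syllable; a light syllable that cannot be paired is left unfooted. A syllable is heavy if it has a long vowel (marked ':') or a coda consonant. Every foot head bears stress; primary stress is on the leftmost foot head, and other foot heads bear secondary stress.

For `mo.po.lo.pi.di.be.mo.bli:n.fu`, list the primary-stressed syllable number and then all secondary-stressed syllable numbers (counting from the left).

primary 2, secondary 4, 6, 8

Weights: 1 mo L, 2 po L, 3 lo L, 4 pi L, 5 di L, 6 be L, 7 mo L, 8 bli:n H, 9 fu L.
Parse right to left (heavy = foot alone; LL = one foot; stranded L unfooted): mo (ˈpo.lo) (ˈpi.di) (ˈbe.mo) (ˈbli:n) fu.
Foot heads: 2, 4, 6, 8.
Primary stress on the leftmost head = syllable 2.
Secondary stress on 4, 6, 8: mo.ˈpo.lo.ˌpi.di.ˌbe.mo.ˌbli:n.fu.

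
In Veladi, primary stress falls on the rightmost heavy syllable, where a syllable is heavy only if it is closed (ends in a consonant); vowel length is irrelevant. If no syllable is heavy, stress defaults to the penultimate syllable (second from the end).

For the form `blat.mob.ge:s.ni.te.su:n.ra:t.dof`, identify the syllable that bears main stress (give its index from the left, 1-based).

8

Weights: 1 blat H, 2 mob H, 3 ge:s H, 4 ni L, 5 te L, 6 su:n H, 7 ra:t H, 8 dof H.
Heavy syllables in the domain: 1, 2, 3, 6, 7, 8. The rightmost is syllable 8 (dof).
Primary stress: syllable 8 → blat.mob.ge:s.ni.te.su:n.ra:t.ˈdof.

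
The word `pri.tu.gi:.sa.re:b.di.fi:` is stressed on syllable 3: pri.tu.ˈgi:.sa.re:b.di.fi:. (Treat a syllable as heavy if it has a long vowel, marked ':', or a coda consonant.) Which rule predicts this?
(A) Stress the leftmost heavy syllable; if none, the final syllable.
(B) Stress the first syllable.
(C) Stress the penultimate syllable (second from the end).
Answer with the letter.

Rule A → syllable 3 ✓.
Rule B → syllable 1 (observed: 3).
Rule C → syllable 6 (observed: 3).

A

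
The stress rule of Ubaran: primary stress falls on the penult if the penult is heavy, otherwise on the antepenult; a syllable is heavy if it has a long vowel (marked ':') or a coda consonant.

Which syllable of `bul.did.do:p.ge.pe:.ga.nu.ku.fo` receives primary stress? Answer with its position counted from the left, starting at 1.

7

Weights: 7 nu L, 8 ku L, 9 fo L.
The penult (syllable 8, ku) is light, so stress falls on the antepenult (syllable 7, nu).
Primary stress: syllable 7 → bul.did.do:p.ge.pe:.ga.ˈnu.ku.fo.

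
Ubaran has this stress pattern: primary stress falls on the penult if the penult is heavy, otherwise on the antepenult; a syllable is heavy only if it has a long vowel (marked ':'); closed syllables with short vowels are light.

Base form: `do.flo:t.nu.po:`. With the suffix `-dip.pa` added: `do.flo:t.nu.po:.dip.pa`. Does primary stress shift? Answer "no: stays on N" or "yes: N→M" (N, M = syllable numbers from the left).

Base `do.flo:t.nu.po:` (4 syllables):
  Weights: 2 flo:t H, 3 nu L, 4 po: H.
  The penult (syllable 3, nu) is light, so stress falls on the antepenult (syllable 2, flo:t).
  → primary stress on syllable 2.
Suffixed `do.flo:t.nu.po:.dip.pa` (6 syllables):
  Weights: 4 po: H, 5 dip L, 6 pa L.
  The penult (syllable 5, dip) is light, so stress falls on the antepenult (syllable 4, po:).
  → primary stress on syllable 4.

yes: 2→4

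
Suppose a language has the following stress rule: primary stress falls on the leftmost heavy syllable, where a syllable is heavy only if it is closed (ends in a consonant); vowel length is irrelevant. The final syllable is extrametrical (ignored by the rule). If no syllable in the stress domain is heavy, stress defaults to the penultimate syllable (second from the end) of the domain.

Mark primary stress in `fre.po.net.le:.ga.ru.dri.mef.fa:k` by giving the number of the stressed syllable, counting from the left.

3

The final syllable (9, fa:k) is extrametrical; the stress domain is syllables 1–8.
Weights: 1 fre L, 2 po L, 3 net H, 4 le: L, 5 ga L, 6 ru L, 7 dri L, 8 mef H.
Heavy syllables in the domain: 3, 8. The leftmost is syllable 3 (net).
Primary stress: syllable 3 → fre.po.ˈnet.le:.ga.ru.dri.mef.fa:k.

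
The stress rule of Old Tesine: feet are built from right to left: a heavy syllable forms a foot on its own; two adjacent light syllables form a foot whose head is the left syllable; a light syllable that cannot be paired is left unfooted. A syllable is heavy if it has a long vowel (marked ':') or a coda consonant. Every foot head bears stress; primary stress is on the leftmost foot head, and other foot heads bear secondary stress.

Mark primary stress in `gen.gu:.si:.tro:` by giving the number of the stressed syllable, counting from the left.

Weights: 1 gen H, 2 gu: H, 3 si: H, 4 tro: H.
Parse right to left (heavy = foot alone; LL = one foot; stranded L unfooted): (ˈgen) (ˈgu:) (ˈsi:) (ˈtro:).
Foot heads: 1, 2, 3, 4.
Primary stress on the leftmost head = syllable 1.
Primary stress: syllable 1 → ˈgen.gu:.si:.tro:.

1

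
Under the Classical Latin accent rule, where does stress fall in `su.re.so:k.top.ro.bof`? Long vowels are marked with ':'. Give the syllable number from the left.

4

Classical Latin: stress the penult if heavy (long vowel or closed), else the antepenult.
Weights: 4 top H, 5 ro L, 6 bof H.
The penult (syllable 5, ro) is light, so stress falls on the antepenult (syllable 4, top).
Stress on syllable 4: su.re.so:k.ˈtop.ro.bof.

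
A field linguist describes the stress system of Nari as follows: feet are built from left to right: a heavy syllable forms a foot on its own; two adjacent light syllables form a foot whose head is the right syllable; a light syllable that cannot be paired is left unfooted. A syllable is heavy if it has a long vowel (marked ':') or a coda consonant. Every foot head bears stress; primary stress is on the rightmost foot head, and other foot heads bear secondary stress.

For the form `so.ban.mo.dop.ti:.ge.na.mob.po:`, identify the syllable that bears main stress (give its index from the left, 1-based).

9

Weights: 1 so L, 2 ban H, 3 mo L, 4 dop H, 5 ti: H, 6 ge L, 7 na L, 8 mob H, 9 po: H.
Parse left to right (heavy = foot alone; LL = one foot; stranded L unfooted): so (ˈban) mo (ˈdop) (ˈti:) (ge.ˈna) (ˈmob) (ˈpo:).
Foot heads: 2, 4, 5, 7, 8, 9.
Primary stress on the rightmost head = syllable 9.
Primary stress: syllable 9 → so.ban.mo.dop.ti:.ge.na.mob.ˈpo:.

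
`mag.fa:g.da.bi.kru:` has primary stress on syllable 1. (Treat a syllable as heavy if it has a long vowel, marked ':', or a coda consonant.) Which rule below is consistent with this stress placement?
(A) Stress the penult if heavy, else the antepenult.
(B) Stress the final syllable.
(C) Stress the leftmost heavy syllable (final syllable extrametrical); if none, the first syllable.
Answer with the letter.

C

Rule A → syllable 3 (observed: 1).
Rule B → syllable 5 (observed: 1).
Rule C → syllable 1 ✓.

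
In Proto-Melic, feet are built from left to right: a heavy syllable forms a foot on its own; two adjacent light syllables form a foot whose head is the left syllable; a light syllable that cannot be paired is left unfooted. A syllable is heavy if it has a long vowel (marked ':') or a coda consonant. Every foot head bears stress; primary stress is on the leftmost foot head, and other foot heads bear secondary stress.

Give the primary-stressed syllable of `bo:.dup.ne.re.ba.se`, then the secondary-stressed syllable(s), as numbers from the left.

primary 1, secondary 2, 3, 5

Weights: 1 bo: H, 2 dup H, 3 ne L, 4 re L, 5 ba L, 6 se L.
Parse left to right (heavy = foot alone; LL = one foot; stranded L unfooted): (ˈbo:) (ˈdup) (ˈne.re) (ˈba.se).
Foot heads: 1, 2, 3, 5.
Primary stress on the leftmost head = syllable 1.
Secondary stress on 2, 3, 5: ˈbo:.ˌdup.ˌne.re.ˌba.se.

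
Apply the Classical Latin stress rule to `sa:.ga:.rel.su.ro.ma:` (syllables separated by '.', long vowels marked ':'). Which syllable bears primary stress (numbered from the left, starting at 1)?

Classical Latin: stress the penult if heavy (long vowel or closed), else the antepenult.
Weights: 4 su L, 5 ro L, 6 ma: H.
The penult (syllable 5, ro) is light, so stress falls on the antepenult (syllable 4, su).
Stress on syllable 4: sa:.ga:.rel.ˈsu.ro.ma:.

4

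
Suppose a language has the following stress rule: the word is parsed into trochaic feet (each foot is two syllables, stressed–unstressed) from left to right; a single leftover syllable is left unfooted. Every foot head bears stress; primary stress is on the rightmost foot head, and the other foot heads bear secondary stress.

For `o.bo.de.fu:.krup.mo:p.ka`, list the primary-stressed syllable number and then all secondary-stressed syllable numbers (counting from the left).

Parse left to right into trochaic (ˈσσ) feet: (ˈo.bo) (ˈde.fu:) (ˈkrup.mo:p) ka. Syllable 7 is left unfooted.
Foot heads (stressed positions): 1, 3, 5.
End Rule Rightmost: primary stress on the rightmost head = syllable 5.
Secondary stress on 1, 3: ˌo.bo.ˌde.fu:.ˈkrup.mo:p.ka.

primary 5, secondary 1, 3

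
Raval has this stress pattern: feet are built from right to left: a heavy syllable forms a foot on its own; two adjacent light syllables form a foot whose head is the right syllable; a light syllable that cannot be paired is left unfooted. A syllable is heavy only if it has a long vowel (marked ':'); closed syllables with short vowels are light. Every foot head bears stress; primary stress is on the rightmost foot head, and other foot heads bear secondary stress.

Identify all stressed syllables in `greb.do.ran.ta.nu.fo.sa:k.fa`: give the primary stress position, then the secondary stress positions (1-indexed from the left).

primary 7, secondary 2, 4, 6

Weights: 1 greb L, 2 do L, 3 ran L, 4 ta L, 5 nu L, 6 fo L, 7 sa:k H, 8 fa L.
Parse right to left (heavy = foot alone; LL = one foot; stranded L unfooted): (greb.ˈdo) (ran.ˈta) (nu.ˈfo) (ˈsa:k) fa.
Foot heads: 2, 4, 6, 7.
Primary stress on the rightmost head = syllable 7.
Secondary stress on 2, 4, 6: greb.ˌdo.ran.ˌta.nu.ˌfo.ˈsa:k.fa.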